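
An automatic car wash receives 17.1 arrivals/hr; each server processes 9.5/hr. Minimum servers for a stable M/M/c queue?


Stability requires cμ > λ ⇔ c > λ/μ.
λ/μ = 17.1/9.5 = 1.8000
Minimum integer c = ⌊1.8000⌋ + 1 = 2
Check: 2·9.5 = 19.00 > 17.1, while 1·9.5 = 9.50 ≤ 17.1

Final: 2 servers


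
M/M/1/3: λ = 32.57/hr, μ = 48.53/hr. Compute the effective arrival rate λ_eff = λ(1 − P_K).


ρ = 0.6711; P_K = (1−ρ)ρ^3/(1−ρ^4) = 0.124715
λ_eff = λ(1 − P_K) = 32.57·(1 − 0.124715) = 32.57·0.875285 = 28.5080 /hr

Final: 28.5080 /hr


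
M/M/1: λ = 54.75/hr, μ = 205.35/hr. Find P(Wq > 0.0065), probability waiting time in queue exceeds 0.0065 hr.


ρ = 54.75/205.35 = 0.2666
P(Wq > t) = ρ·e^{−(μ−λ)t} = 0.2666·e^{−0.9789}
= 0.2666·0.375724 = 0.100175

Final: 0.100175


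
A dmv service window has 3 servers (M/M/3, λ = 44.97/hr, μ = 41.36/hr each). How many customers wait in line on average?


a = λ/μ = 1.0873; ρ = a/3 = 0.3624
P₀ = 0.331743
Lq = P₀·a^c·ρ / (c!·(1−ρ)²) = 0.331743·1.28537·0.3624/(6·0.40650)
= 0.06336

Final: 0.06336


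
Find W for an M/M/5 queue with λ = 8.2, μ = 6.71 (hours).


a = 1.2221; ρ = 0.2444; P₀ = 0.294470
Lq = P₀·a^c·ρ/(c!(1−ρ)²) = 0.002863
Wq = Lq/λ = 0.002863/8.2 = 0.0003492 hr
W = Wq + 1/μ = 0.0003492 + 0.14903 = 0.14938 hr

Final: 0.14938 hr


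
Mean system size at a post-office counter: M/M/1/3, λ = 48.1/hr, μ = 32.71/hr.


ρ = 48.1/32.71 = 1.4705
L = ρ[1 − (K+1)ρ^K + Kρ^(K+1)] / [(1−ρ)(1−ρ^(K+1))]
Numerator: 1.4705·(1 − 4·3.179755 + 3·4.675824) = 3.394576
Denominator: (-0.4705)·(-3.675824) = 1.729469
L = 3.394576/1.729469 = 1.9628

Final: 1.9628


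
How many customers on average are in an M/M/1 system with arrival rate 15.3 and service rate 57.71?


ρ = λ/μ = 15.3/57.71 = 0.2651
L = ρ/(1−ρ) = 0.2651/(1 − 0.2651) = 0.2651/0.7349 = 0.3608

Final: 0.3608


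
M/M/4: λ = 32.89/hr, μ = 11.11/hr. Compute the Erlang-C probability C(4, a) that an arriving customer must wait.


a = λ/μ = 2.9604; ρ = a/4 = 0.7401
P₀ = 0.040032 (from M/M/c formula)
C(c,a) = [a^c/(c!(1−ρ))]·P₀ = [76.80673/(24·0.2599)]·0.040032
= 12.31346·0.040032 = 0.492934

Final: 0.492934


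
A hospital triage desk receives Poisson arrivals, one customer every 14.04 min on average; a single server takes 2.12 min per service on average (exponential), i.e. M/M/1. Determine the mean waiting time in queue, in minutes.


λ = 60/14.04 = 4.2735 /hr
μ = 60/2.12 = 28.3019 /hr
ρ = λ/μ = 4.2735/28.3019 = 0.1510
Wq = ρ/(μ−λ) = 0.1510/(28.3019−4.2735) = 0.006284 hr
In minutes: 0.006284·60 = 0.3770 min

Final: 0.3770 min


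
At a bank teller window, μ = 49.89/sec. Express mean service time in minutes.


Mean service time = 1/μ = 1/49.89 second = 0.02004 second
In minutes: 0.02004 × 0.0166667 = 0.0003341 min

Final: 0.0003341 min


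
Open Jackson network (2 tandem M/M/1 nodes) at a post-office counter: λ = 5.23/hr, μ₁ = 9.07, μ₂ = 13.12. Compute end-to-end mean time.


Each node sees arrival rate λ = 5.23/hr (tandem ⇒ throughput preserved).
W₁ = 1/(μ₁−λ) = 1/(9.07−5.23) = 0.26042 hr
W₂ = 1/(μ₂−λ) = 1/(13.12−5.23) = 0.12674 hr
W_total = W₁ + W₂ = 0.26042 + 0.12674 = 0.38716 hr

Final: 0.38716 hr


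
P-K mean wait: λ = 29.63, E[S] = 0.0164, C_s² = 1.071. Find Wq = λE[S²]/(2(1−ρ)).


ρ = λ·E[S] = 29.63·0.0164 = 0.4859
E[S²] = E[S]²(1+C_s²) = 0.0164²·(1+1.071) = 0.0005570
Wq = λ·E[S²]/(2(1−ρ)) = 29.63·0.0005570/(2·0.5141) = 0.01605 hr

Final: 0.01605 hr


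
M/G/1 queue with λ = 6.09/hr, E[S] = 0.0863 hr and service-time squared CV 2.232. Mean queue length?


ρ = λ·E[S] = 6.09·0.0863 = 0.5256
Lq = ρ²(1+C_s²)/(2(1−ρ)) = 0.2762·(1+2.232)/(2·0.4744)
= 0.2762·3.2320/0.9489 = 0.94085

Final: 0.94085


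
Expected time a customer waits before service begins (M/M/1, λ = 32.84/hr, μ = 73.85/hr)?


ρ = 32.84/73.85 = 0.4447
Wq = ρ/(μ−λ) = 0.4447/(73.85 − 32.84) = 0.4447/41.01 = 0.01084 hr

Final: 0.01084 hr


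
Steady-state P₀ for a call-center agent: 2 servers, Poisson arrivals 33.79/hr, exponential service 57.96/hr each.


a = λ/μ = 33.79/57.96 = 0.5830; ρ = a/c = 0.2915
Σ_{k=0}^{1} a^k/k! (terms k=0..1) = 1.00000 + 0.58299 = 1.58299
Tail: a^2/(2!(1−ρ)) = 0.33988/(2·0.7085) = 0.23985
P₀ = 1/(1.58299 + 0.23985) = 1/1.82284 = 0.548594

Final: 0.548594


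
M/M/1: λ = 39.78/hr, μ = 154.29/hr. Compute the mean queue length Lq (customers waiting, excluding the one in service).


ρ = 39.78/154.29 = 0.2578
Lq = ρ²/(1−ρ) = 0.06647/0.7422 = 0.08957

Final: 0.08957


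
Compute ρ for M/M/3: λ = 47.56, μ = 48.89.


ρ = λ/(cμ) = 47.56/(3·48.89) = 47.56/146.67 = 0.3243

Final: 0.3243


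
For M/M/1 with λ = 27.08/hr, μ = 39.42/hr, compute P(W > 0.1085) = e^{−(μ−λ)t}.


W ~ Exponential(μ−λ) for M/M/1.
μ − λ = 39.42 − 27.08 = 12.3400
P(W > t) = e^{−(μ−λ)t} = e^{−1.3389} = 0.262136

Final: 0.262136


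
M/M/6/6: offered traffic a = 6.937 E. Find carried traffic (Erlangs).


B(6,6.937) = 0.327380 (Erlang-B)
Carried load = a(1 − B) = 6.937·(1 − 0.327380) = 6.937·0.672620 = 4.6660 E

Final: 4.6660 Erlangs


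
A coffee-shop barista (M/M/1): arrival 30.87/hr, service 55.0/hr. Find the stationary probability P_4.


ρ = 30.87/55.0 = 0.5613
P_n = (1−ρ)·ρ^n = (1 − 0.5613)·0.5613^4 = 0.4387·0.099242 = 0.043540

Final: 0.043540


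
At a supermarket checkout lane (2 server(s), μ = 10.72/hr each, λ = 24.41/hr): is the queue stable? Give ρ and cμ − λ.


Total capacity cμ = 2·10.72 = 21.44/hr
ρ = λ/(cμ) = 24.41/21.44 = 1.1385
Stable ⇔ ρ < 1: NO
Spare capacity = cμ − λ = 21.44 − 24.41 = -2.97/hr

Final: ρ = 1.1385; unstable; margin = -2.97/hr


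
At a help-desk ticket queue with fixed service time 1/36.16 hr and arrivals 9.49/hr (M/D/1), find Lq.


ρ = 9.49/36.16 = 0.2624
M/D/1: Lq = ρ²/(2(1−ρ)) = 0.06888/(2·0.7376) = 0.04669

Final: 0.04669


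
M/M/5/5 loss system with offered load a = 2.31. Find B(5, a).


B(c,a) = (a^c/c!) / Σ_{k=0}^{c} a^k/k!
a^5/5! = 0.548124
Σ terms (k=0..5): 1.00000 + 2.31000 + 2.66805 + 2.05440 + 1.18642 + 0.54812 = 9.766987
B = 0.548124/9.766987 = 0.056120

Final: 0.056120


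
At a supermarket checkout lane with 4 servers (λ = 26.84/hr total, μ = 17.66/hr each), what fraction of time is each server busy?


ρ = λ/(cμ) = 26.84/(4·17.66) = 26.84/70.64 = 0.3800

Final: 0.3800


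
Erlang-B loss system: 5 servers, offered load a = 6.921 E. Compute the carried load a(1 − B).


B(5,6.921) = 0.420024 (Erlang-B)
Carried load = a(1 − B) = 6.921·(1 − 0.420024) = 6.921·0.579976 = 4.0140 E

Final: 4.0140 Erlangs


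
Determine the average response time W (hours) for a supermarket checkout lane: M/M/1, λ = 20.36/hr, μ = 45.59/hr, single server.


W = 1/(μ−λ) = 1/(45.59 − 20.36) = 1/25.23 = 0.03964 hr

Final: 0.03964 hr


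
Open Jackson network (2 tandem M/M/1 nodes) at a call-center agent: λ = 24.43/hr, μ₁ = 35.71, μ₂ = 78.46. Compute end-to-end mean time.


Each node sees arrival rate λ = 24.43/hr (tandem ⇒ throughput preserved).
W₁ = 1/(μ₁−λ) = 1/(35.71−24.43) = 0.08865 hr
W₂ = 1/(μ₂−λ) = 1/(78.46−24.43) = 0.01851 hr
W_total = W₁ + W₂ = 0.08865 + 0.01851 = 0.10716 hr

Final: 0.10716 hr


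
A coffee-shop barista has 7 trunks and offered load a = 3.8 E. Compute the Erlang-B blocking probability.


B(c,a) = (a^c/c!) / Σ_{k=0}^{c} a^k/k!
a^7/7! = 2.270150
Σ terms (k=0..7): 1.00000 + 3.80000 + 7.22000 + 9.14533 + 8.68807 + 6.60293 + 4.18186 + 2.27015 = 42.908337
B = 2.270150/42.908337 = 0.052907

Final: 0.052907


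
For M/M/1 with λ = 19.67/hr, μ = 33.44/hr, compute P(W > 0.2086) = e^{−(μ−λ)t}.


W ~ Exponential(μ−λ) for M/M/1.
μ − λ = 33.44 − 19.67 = 13.7700
P(W > t) = e^{−(μ−λ)t} = e^{−2.8724} = 0.056562

Final: 0.056562


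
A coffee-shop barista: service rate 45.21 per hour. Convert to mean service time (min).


Mean service time = 1/μ = 1/45.21 hour = 0.02212 hour
In minutes: 0.02212 × 60 = 1.3271 min

Final: 1.3271 min


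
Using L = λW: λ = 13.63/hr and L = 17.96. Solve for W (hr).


W = L/λ = 17.96/13.63 = 1.3177 hr

Final: 1.3177 hr


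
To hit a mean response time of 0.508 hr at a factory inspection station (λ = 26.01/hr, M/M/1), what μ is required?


W = 1/(μ−λ) ⇒ μ − λ = 1/W = 1/0.508 = 1.9685
μ = λ + 1/W = 26.01 + 1.9685 = 27.9785 per hr

Final: 27.9785 /hr


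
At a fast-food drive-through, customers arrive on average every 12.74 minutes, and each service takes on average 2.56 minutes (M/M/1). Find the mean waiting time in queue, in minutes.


λ = 60/12.74 = 4.7096 /hr
μ = 60/2.56 = 23.4375 /hr
ρ = λ/μ = 4.7096/23.4375 = 0.2009
Wq = ρ/(μ−λ) = 0.2009/(23.4375−4.7096) = 0.01073 hr
In minutes: 0.01073·60 = 0.6438 min

Final: 0.6438 min


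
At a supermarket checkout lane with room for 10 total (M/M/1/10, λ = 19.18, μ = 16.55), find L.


ρ = 19.18/16.55 = 1.1589
L = ρ[1 − (K+1)ρ^K + Kρ^(K+1)] / [(1−ρ)(1−ρ^(K+1))]
Numerator: 1.1589·(1 − 11·4.370248 + 10·5.064734) = 4.142668
Denominator: (-0.1589)·(-4.064734) = 0.645937
L = 4.142668/0.645937 = 6.4134

Final: 6.4134


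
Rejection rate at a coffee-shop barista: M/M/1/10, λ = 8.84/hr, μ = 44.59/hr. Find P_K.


ρ = λ/μ = 8.84/44.59 = 0.1983
P_K = (1−ρ)ρ^K/(1−ρ^(K+1)) = (0.8017·0.00000009379)/(1 − 0.00000001859)
= 0.00000007519/1.000000 = 0.00000007519

Final: 0.00000007519


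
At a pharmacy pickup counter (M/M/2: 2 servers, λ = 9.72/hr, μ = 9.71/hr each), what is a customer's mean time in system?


a = 1.0010; ρ = 0.5005; P₀ = 0.332876
Lq = P₀·a^c·ρ/(c!(1−ρ)²) = 0.33459
Wq = Lq/λ = 0.33459/9.72 = 0.03442 hr
W = Wq + 1/μ = 0.03442 + 0.10299 = 0.13741 hr

Final: 0.13741 hr


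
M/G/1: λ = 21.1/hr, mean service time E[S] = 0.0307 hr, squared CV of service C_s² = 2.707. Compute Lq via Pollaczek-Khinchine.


ρ = λ·E[S] = 21.1·0.0307 = 0.6478
Lq = ρ²(1+C_s²)/(2(1−ρ)) = 0.4196·(1+2.707)/(2·0.3522)
= 0.4196·3.7070/0.7045 = 2.20804

Final: 2.20804


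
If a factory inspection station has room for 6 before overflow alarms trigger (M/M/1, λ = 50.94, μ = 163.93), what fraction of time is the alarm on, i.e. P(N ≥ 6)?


ρ = 50.94/163.93 = 0.3107
P(N ≥ n) = ρ^n = 0.3107^6 = 0.0009003

Final: 0.0009003


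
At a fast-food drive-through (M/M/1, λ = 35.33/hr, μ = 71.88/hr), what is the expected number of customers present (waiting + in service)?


ρ = λ/μ = 35.33/71.88 = 0.4915
L = ρ/(1−ρ) = 0.4915/(1 − 0.4915) = 0.4915/0.5085 = 0.9666

Final: 0.9666


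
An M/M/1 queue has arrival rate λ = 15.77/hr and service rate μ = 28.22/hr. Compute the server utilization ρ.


ρ = λ/μ = 15.77/28.22 = 0.5588

Final: 0.5588


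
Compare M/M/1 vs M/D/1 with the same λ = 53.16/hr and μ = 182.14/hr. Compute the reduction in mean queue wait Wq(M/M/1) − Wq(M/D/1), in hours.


ρ = 53.16/182.14 = 0.2919
Wq(M/M/1) = ρ/(μ−λ) = 0.2919/128.98 = 0.002263 hr
Wq(M/D/1) = ρ/(2(μ−λ)) = 0.001131 hr
Savings = 0.002263 − 0.001131 = 0.001131 hr

Final: 0.001131 hr


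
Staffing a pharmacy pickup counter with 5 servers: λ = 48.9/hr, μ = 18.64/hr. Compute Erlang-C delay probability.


a = λ/μ = 2.6234; ρ = a/5 = 0.5247
P₀ = 0.070296 (from M/M/c formula)
C(c,a) = [a^c/(c!(1−ρ))]·P₀ = [124.25525/(120·0.4753)]·0.070296
= 2.17844·0.070296 = 0.153136

Final: 0.153136


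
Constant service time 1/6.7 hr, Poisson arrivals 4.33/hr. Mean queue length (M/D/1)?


ρ = 4.33/6.7 = 0.6463
M/D/1: Lq = ρ²/(2(1−ρ)) = 0.4177/(2·0.3537) = 0.59037

Final: 0.59037


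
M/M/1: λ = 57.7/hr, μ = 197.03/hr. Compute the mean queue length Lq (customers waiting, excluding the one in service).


ρ = 57.7/197.03 = 0.2928
Lq = ρ²/(1−ρ) = 0.08576/0.7072 = 0.1213

Final: 0.1213


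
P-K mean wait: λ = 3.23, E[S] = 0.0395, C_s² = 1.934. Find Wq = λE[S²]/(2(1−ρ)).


ρ = λ·E[S] = 3.23·0.0395 = 0.1276
E[S²] = E[S]²(1+C_s²) = 0.0395²·(1+1.934) = 0.004578
Wq = λ·E[S²]/(2(1−ρ)) = 3.23·0.004578/(2·0.8724) = 0.008474 hr

Final: 0.008474 hr


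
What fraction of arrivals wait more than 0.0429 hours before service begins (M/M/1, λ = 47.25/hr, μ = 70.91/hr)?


ρ = 47.25/70.91 = 0.6663
P(Wq > t) = ρ·e^{−(μ−λ)t} = 0.6663·e^{−1.0150}
= 0.6663·0.362397 = 0.241479

Final: 0.241479


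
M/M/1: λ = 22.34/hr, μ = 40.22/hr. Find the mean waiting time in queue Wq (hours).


ρ = 22.34/40.22 = 0.5554
Wq = ρ/(μ−λ) = 0.5554/(40.22 − 22.34) = 0.5554/17.88 = 0.03107 hr

Final: 0.03107 hr


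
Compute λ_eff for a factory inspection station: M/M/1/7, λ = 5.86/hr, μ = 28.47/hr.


ρ = 0.2058; P_K = (1−ρ)ρ^7/(1−ρ^8) = 0.00001243
λ_eff = λ(1 − P_K) = 5.86·(1 − 0.00001243) = 5.86·0.999988 = 5.8599 /hr

Final: 5.8599 /hr


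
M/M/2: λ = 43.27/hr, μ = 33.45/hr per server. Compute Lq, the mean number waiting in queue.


a = λ/μ = 1.2936; ρ = a/2 = 0.6468
P₀ = 0.214487
Lq = P₀·a^c·ρ / (c!·(1−ρ)²) = 0.214487·1.67333·0.6468/(2·0.12476)
= 0.93033

Final: 0.93033


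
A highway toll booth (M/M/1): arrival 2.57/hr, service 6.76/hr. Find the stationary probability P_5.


ρ = 2.57/6.76 = 0.3802
P_n = (1−ρ)·ρ^n = (1 − 0.3802)·0.3802^5 = 0.6198·0.007942 = 0.004923

Final: 0.004923


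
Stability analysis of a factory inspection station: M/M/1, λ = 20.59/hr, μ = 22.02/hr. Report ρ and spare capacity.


Total capacity cμ = 1·22.02 = 22.02/hr
ρ = λ/(cμ) = 20.59/22.02 = 0.9351
Stable ⇔ ρ < 1: YES
Spare capacity = cμ − λ = 22.02 − 20.59 = 1.43/hr

Final: ρ = 0.9351; stable; margin = 1.43/hr


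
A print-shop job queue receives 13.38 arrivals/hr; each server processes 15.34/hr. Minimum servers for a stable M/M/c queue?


Stability requires cμ > λ ⇔ c > λ/μ.
λ/μ = 13.38/15.34 = 0.8722
Minimum integer c = ⌊0.8722⌋ + 1 = 1
Check: 1·15.34 = 15.34 > 13.38, while 0·15.34 = 0.00 ≤ 13.38

Final: 1 servers


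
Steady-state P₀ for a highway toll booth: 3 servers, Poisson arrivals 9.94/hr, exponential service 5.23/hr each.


a = λ/μ = 9.94/5.23 = 1.9006; ρ = a/c = 0.6335
Σ_{k=0}^{2} a^k/k! (terms k=0..2) = 1.00000 + 1.90057 + 1.80609 = 4.70666
Tail: a^3/(3!(1−ρ)) = 6.86521/(6·0.3665) = 3.12218
P₀ = 1/(4.70666 + 3.12218) = 1/7.82884 = 0.127733

Final: 0.127733


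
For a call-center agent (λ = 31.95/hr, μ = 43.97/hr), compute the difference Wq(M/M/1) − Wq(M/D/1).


ρ = 31.95/43.97 = 0.7266
Wq(M/M/1) = ρ/(μ−λ) = 0.7266/12.02 = 0.06045 hr
Wq(M/D/1) = ρ/(2(μ−λ)) = 0.03023 hr
Savings = 0.06045 − 0.03023 = 0.03023 hr

Final: 0.03023 hr


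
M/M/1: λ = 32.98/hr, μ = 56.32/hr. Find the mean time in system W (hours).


W = 1/(μ−λ) = 1/(56.32 − 32.98) = 1/23.34 = 0.04284 hr

Final: 0.04284 hr


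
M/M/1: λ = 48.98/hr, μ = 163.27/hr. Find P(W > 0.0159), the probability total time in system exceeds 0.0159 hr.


W ~ Exponential(μ−λ) for M/M/1.
μ − λ = 163.27 − 48.98 = 114.2900
P(W > t) = e^{−(μ−λ)t} = e^{−1.8172} = 0.162478

Final: 0.162478


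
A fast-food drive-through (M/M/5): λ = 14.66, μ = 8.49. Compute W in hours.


a = 1.7267; ρ = 0.3453; P₀ = 0.177259
Lq = P₀·a^c·ρ/(c!(1−ρ)²) = 0.01827
Wq = Lq/λ = 0.01827/14.66 = 0.001246 hr
W = Wq + 1/μ = 0.001246 + 0.11779 = 0.11903 hr

Final: 0.11903 hr


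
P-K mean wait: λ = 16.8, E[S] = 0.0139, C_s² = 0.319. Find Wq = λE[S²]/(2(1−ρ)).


ρ = λ·E[S] = 16.8·0.0139 = 0.2335
E[S²] = E[S]²(1+C_s²) = 0.0139²·(1+0.319) = 0.0002548
Wq = λ·E[S²]/(2(1−ρ)) = 16.8·0.0002548/(2·0.7665) = 0.002793 hr

Final: 0.002793 hr


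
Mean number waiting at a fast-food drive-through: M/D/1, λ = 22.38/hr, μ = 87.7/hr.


ρ = 22.38/87.7 = 0.2552
M/D/1: Lq = ρ²/(2(1−ρ)) = 0.06512/(2·0.7448) = 0.04372

Final: 0.04372


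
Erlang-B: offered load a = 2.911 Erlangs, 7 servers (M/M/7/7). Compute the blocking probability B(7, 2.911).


B(c,a) = (a^c/c!) / Σ_{k=0}^{c} a^k/k!
a^7/7! = 0.351451
Σ terms (k=0..7): 1.00000 + 2.91100 + 4.23696 + 4.11126 + 2.99197 + 1.74193 + 0.84512 + 0.35145 = 18.189699
B = 0.351451/18.189699 = 0.019321

Final: 0.019321


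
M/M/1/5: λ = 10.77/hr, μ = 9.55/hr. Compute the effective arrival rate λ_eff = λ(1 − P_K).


ρ = 1.1277; P_K = (1−ρ)ρ^5/(1−ρ^6) = 0.220428
λ_eff = λ(1 − P_K) = 10.77·(1 − 0.220428) = 10.77·0.779572 = 8.3960 /hr

Final: 8.3960 /hr


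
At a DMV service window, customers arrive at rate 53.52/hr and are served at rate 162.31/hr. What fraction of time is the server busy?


ρ = λ/μ = 53.52/162.31 = 0.3297

Final: 0.3297


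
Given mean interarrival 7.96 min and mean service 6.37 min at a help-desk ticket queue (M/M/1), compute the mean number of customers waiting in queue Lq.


λ = 60/7.96 = 7.5377 /hr
μ = 60/6.37 = 9.4192 /hr
ρ = λ/μ = 7.5377/9.4192 = 0.8003
Lq = ρ²/(1−ρ) = 0.6404/0.1997 = 3.2060

Final: 3.2060


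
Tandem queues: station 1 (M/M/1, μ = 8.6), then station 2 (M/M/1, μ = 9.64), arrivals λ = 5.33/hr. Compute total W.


Each node sees arrival rate λ = 5.33/hr (tandem ⇒ throughput preserved).
W₁ = 1/(μ₁−λ) = 1/(8.6−5.33) = 0.30581 hr
W₂ = 1/(μ₂−λ) = 1/(9.64−5.33) = 0.23202 hr
W_total = W₁ + W₂ = 0.30581 + 0.23202 = 0.53783 hr

Final: 0.53783 hr


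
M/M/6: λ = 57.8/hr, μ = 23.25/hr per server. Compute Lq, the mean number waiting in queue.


a = λ/μ = 2.4860; ρ = a/6 = 0.4143
P₀ = 0.082785
Lq = P₀·a^c·ρ / (c!·(1−ρ)²) = 0.082785·236.06374·0.4143/(720·0.34300)
= 0.03279

Final: 0.03279


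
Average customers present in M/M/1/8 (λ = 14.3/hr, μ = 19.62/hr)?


ρ = 14.3/19.62 = 0.7288
L = ρ[1 − (K+1)ρ^K + Kρ^(K+1)] / [(1−ρ)(1−ρ^(K+1))]
Numerator: 0.7288·(1 − 9·0.079634 + 8·0.058041) = 0.544904
Denominator: (0.2712)·(0.941959) = 0.255414
L = 0.544904/0.255414 = 2.1334

Final: 2.1334


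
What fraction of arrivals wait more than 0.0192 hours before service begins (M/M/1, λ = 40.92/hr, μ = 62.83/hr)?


ρ = 40.92/62.83 = 0.6513
P(Wq > t) = ρ·e^{−(μ−λ)t} = 0.6513·e^{−0.4207}
= 0.6513·0.656605 = 0.427635

Final: 0.427635


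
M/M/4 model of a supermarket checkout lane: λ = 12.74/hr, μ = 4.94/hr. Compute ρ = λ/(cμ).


ρ = λ/(cμ) = 12.74/(4·4.94) = 12.74/19.76 = 0.6447

Final: 0.6447


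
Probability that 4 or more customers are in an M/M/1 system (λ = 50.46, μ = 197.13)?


ρ = 50.46/197.13 = 0.2560
P(N ≥ n) = ρ^n = 0.2560^4 = 0.004293

Final: 0.004293


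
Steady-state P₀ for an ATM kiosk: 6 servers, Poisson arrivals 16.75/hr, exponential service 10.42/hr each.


a = λ/μ = 16.75/10.42 = 1.6075; ρ = a/c = 0.2679
Σ_{k=0}^{5} a^k/k! (terms k=0..5) = 1.00000 + 1.60749 + 1.29200 + 0.69229 + 0.27821 + 0.08944 = 4.95944
Tail: a^6/(6!(1−ρ)) = 17.25371/(720·0.7321) = 0.03273
P₀ = 1/(4.95944 + 0.03273) = 1/4.99217 = 0.200314

Final: 0.200314


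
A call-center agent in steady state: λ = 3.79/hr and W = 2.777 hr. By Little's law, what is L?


L = λW = 3.79·2.777 = 10.5248

Final: 10.5248


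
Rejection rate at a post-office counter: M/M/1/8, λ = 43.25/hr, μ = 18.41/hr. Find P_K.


ρ = λ/μ = 43.25/18.41 = 2.3493
P_K = (1−ρ)ρ^K/(1−ρ^(K+1)) = (-1.3493·927.809012)/(1 − 2179.670817)
= -1251.861806/-2178.670817 = 0.574599

Final: 0.574599


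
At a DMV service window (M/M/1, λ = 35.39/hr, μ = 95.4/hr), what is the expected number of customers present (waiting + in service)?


ρ = λ/μ = 35.39/95.4 = 0.3710
L = ρ/(1−ρ) = 0.3710/(1 − 0.3710) = 0.3710/0.6290 = 0.5897

Final: 0.5897


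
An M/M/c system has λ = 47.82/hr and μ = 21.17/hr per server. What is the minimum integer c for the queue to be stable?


Stability requires cμ > λ ⇔ c > λ/μ.
λ/μ = 47.82/21.17 = 2.2589
Minimum integer c = ⌊2.2589⌋ + 1 = 3
Check: 3·21.17 = 63.51 > 47.82, while 2·21.17 = 42.34 ≤ 47.82

Final: 3 servers


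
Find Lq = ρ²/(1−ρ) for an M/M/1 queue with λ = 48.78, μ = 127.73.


ρ = 48.78/127.73 = 0.3819
Lq = ρ²/(1−ρ) = 0.1458/0.6181 = 0.2360

Final: 0.2360


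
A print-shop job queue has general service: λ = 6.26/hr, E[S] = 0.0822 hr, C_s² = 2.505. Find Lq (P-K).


ρ = λ·E[S] = 6.26·0.0822 = 0.5146
Lq = ρ²(1+C_s²)/(2(1−ρ)) = 0.2648·(1+2.505)/(2·0.4854)
= 0.2648·3.5050/0.9709 = 0.95593

Final: 0.95593


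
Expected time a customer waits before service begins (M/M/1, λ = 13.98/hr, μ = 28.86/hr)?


ρ = 13.98/28.86 = 0.4844
Wq = ρ/(μ−λ) = 0.4844/(28.86 − 13.98) = 0.4844/14.88 = 0.03255 hr

Final: 0.03255 hr


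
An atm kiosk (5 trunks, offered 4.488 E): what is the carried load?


B(5,4.488) = 0.241988 (Erlang-B)
Carried load = a(1 − B) = 4.488·(1 − 0.241988) = 4.488·0.758012 = 3.4020 E

Final: 3.4020 Erlangs


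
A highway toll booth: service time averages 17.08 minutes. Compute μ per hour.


μ = 1/(service time) in consistent units.
1 hour = 60 min, so μ = 60/17.08 = 3.5129 per hour

Final: 3.5129 /hr


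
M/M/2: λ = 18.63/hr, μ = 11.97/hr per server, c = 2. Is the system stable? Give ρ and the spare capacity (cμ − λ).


Total capacity cμ = 2·11.97 = 23.94/hr
ρ = λ/(cμ) = 18.63/23.94 = 0.7782
Stable ⇔ ρ < 1: YES
Spare capacity = cμ − λ = 23.94 − 18.63 = 5.31/hr

Final: ρ = 0.7782; stable; margin = 5.31/hr


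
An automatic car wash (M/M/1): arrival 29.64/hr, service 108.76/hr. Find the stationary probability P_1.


ρ = 29.64/108.76 = 0.2725
P_n = (1−ρ)·ρ^n = (1 − 0.2725)·0.2725^1 = 0.7275·0.272527 = 0.198256

Final: 0.198256


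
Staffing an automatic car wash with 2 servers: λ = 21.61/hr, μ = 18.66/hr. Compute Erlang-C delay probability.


a = λ/μ = 1.1581; ρ = a/2 = 0.5790
P₀ = 0.266587 (from M/M/c formula)
C(c,a) = [a^c/(c!(1−ρ))]·P₀ = [1.34118/(2·0.4210)]·0.266587
= 1.59302·0.266587 = 0.424680

Final: 0.424680


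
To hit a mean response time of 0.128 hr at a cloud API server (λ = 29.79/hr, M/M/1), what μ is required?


W = 1/(μ−λ) ⇒ μ − λ = 1/W = 1/0.128 = 7.8125
μ = λ + 1/W = 29.79 + 7.8125 = 37.6025 per hr

Final: 37.6025 /hr


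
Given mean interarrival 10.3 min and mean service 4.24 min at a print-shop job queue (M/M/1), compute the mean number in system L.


λ = 60/10.3 = 5.8252 /hr
μ = 60/4.24 = 14.1509 /hr
ρ = λ/μ = 5.8252/14.1509 = 0.4117
L = ρ/(1−ρ) = 0.4117/0.5883 = 0.6997

Final: 0.6997


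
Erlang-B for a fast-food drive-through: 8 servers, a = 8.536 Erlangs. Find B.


B(c,a) = (a^c/c!) / Σ_{k=0}^{c} a^k/k!
a^8/8! = 699.060443
Σ terms (k=0..8): 1.00000 + 8.53600 + 36.43165 + 103.66018 + 221.21083 + 377.65113 + 537.27167 + 655.16443 + 699.06044 = 2639.986328
B = 699.060443/2639.986328 = 0.264797

Final: 0.264797


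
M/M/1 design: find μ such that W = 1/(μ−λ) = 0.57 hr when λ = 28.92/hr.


W = 1/(μ−λ) ⇒ μ − λ = 1/W = 1/0.57 = 1.7544
μ = λ + 1/W = 28.92 + 1.7544 = 30.6744 per hr

Final: 30.6744 /hr


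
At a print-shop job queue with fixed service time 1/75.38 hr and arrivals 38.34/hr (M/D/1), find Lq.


ρ = 38.34/75.38 = 0.5086
M/D/1: Lq = ρ²/(2(1−ρ)) = 0.2587/(2·0.4914) = 0.26324

Final: 0.26324


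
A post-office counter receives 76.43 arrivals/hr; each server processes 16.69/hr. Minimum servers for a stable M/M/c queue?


Stability requires cμ > λ ⇔ c > λ/μ.
λ/μ = 76.43/16.69 = 4.5794
Minimum integer c = ⌊4.5794⌋ + 1 = 5
Check: 5·16.69 = 83.45 > 76.43, while 4·16.69 = 66.76 ≤ 76.43

Final: 5 servers


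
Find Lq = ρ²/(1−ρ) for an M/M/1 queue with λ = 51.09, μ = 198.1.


ρ = 51.09/198.1 = 0.2579
Lq = ρ²/(1−ρ) = 0.06651/0.7421 = 0.08963

Final: 0.08963


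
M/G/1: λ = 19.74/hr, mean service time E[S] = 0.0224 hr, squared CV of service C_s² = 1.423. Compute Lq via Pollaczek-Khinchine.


ρ = λ·E[S] = 19.74·0.0224 = 0.4422
Lq = ρ²(1+C_s²)/(2(1−ρ)) = 0.1955·(1+1.423)/(2·0.5578)
= 0.1955·2.4230/1.1156 = 0.42464

Final: 0.42464


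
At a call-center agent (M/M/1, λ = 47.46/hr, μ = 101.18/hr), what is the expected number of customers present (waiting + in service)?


ρ = λ/μ = 47.46/101.18 = 0.4691
L = ρ/(1−ρ) = 0.4691/(1 − 0.4691) = 0.4691/0.5309 = 0.8835

Final: 0.8835


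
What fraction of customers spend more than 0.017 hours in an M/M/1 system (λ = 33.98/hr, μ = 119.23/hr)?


W ~ Exponential(μ−λ) for M/M/1.
μ − λ = 119.23 − 33.98 = 85.2500
P(W > t) = e^{−(μ−λ)t} = e^{−1.4493} = 0.234746

Final: 0.234746


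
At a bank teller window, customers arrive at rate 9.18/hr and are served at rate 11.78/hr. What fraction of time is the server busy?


ρ = λ/μ = 9.18/11.78 = 0.7793

Final: 0.7793


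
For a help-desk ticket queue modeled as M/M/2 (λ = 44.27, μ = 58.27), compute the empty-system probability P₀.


a = λ/μ = 44.27/58.27 = 0.7597; ρ = a/c = 0.3799
Σ_{k=0}^{1} a^k/k! (terms k=0..1) = 1.00000 + 0.75974 = 1.75974
Tail: a^2/(2!(1−ρ)) = 0.57720/(2·0.6201) = 0.46539
P₀ = 1/(1.75974 + 0.46539) = 1/2.22513 = 0.449412

Final: 0.449412


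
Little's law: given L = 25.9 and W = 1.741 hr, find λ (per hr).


λ = L/W = 25.9/1.741 = 14.8765 /hr

Final: 14.8765 /hr


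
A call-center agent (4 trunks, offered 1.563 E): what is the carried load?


B(4,1.563) = 0.053254 (Erlang-B)
Carried load = a(1 − B) = 1.563·(1 − 0.053254) = 1.563·0.946746 = 1.4798 E

Final: 1.4798 Erlangs


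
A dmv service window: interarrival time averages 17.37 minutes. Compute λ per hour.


λ = 1/(interarrival time) in consistent units.
1 hour = 60 min, so λ = 60/17.37 = 3.4542 per hour

Final: 3.4542 /hr


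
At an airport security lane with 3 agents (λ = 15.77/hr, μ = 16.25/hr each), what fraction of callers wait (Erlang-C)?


a = λ/μ = 0.9705; ρ = a/3 = 0.3235
P₀ = 0.375020 (from M/M/c formula)
C(c,a) = [a^c/(c!(1−ρ))]·P₀ = [0.91398/(6·0.6765)]·0.375020
= 0.22517·0.375020 = 0.084443

Final: 0.084443


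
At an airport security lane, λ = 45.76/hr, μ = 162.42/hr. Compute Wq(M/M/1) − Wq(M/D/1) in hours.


ρ = 45.76/162.42 = 0.2817
Wq(M/M/1) = ρ/(μ−λ) = 0.2817/116.66 = 0.002415 hr
Wq(M/D/1) = ρ/(2(μ−λ)) = 0.001208 hr
Savings = 0.002415 − 0.001208 = 0.001208 hr

Final: 0.001208 hr


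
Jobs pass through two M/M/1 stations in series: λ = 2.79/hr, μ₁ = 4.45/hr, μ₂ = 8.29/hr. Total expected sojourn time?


Each node sees arrival rate λ = 2.79/hr (tandem ⇒ throughput preserved).
W₁ = 1/(μ₁−λ) = 1/(4.45−2.79) = 0.60241 hr
W₂ = 1/(μ₂−λ) = 1/(8.29−2.79) = 0.18182 hr
W_total = W₁ + W₂ = 0.60241 + 0.18182 = 0.78423 hr

Final: 0.78423 hr


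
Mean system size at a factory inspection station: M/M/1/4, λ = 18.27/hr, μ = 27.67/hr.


ρ = 18.27/27.67 = 0.6603
L = ρ[1 − (K+1)ρ^K + Kρ^(K+1)] / [(1−ρ)(1−ρ^(K+1))]
Numerator: 0.6603·(1 − 5·0.190072 + 4·0.125501) = 0.364241
Denominator: (0.3397)·(0.874499) = 0.297083
L = 0.364241/0.297083 = 1.2261

Final: 1.2261


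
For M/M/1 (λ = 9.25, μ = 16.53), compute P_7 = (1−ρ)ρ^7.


ρ = 9.25/16.53 = 0.5596
P_n = (1−ρ)·ρ^n = (1 − 0.5596)·0.5596^7 = 0.4404·0.017182 = 0.007567

Final: 0.007567


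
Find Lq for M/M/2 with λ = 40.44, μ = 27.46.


a = λ/μ = 1.4727; ρ = a/2 = 0.7363
P₀ = 0.151846
Lq = P₀·a^c·ρ / (c!·(1−ρ)²) = 0.151846·2.16881·0.7363/(2·0.06951)
= 1.74421

Final: 1.74421


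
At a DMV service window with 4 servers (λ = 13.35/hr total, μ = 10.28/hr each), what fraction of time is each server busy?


ρ = λ/(cμ) = 13.35/(4·10.28) = 13.35/41.12 = 0.3247

Final: 0.3247


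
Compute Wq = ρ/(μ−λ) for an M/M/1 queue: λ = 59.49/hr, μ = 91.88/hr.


ρ = 59.49/91.88 = 0.6475
Wq = ρ/(μ−λ) = 0.6475/(91.88 − 59.49) = 0.6475/32.39 = 0.01999 hr

Final: 0.01999 hr


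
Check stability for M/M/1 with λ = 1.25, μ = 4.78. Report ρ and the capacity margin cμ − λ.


Total capacity cμ = 1·4.78 = 4.78/hr
ρ = λ/(cμ) = 1.25/4.78 = 0.2615
Stable ⇔ ρ < 1: YES
Spare capacity = cμ − λ = 4.78 − 1.25 = 3.53/hr

Final: ρ = 0.2615; stable; margin = 3.53/hr


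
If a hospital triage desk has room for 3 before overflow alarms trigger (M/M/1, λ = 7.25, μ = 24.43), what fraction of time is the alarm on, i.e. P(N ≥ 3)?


ρ = 7.25/24.43 = 0.2968
P(N ≥ n) = ρ^n = 0.2968^3 = 0.026136

Final: 0.026136


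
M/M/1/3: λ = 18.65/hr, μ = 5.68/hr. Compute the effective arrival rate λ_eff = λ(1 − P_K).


ρ = 3.2835; P_K = (1−ρ)ρ^3/(1−ρ^4) = 0.701478
λ_eff = λ(1 − P_K) = 18.65·(1 − 0.701478) = 18.65·0.298522 = 5.5674 /hr

Final: 5.5674 /hr


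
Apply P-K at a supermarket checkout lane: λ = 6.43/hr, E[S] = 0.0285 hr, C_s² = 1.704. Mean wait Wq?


ρ = λ·E[S] = 6.43·0.0285 = 0.1833
E[S²] = E[S]²(1+C_s²) = 0.0285²·(1+1.704) = 0.002196
Wq = λ·E[S²]/(2(1−ρ)) = 6.43·0.002196/(2·0.8167) = 0.008646 hr

Final: 0.008646 hr


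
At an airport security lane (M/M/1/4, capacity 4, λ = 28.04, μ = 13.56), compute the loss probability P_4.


ρ = λ/μ = 28.04/13.56 = 2.0678
P_K = (1−ρ)ρ^K/(1−ρ^(K+1)) = (-1.0678·18.284087)/(1 − 37.808687)
= -19.524600/-36.808687 = 0.530435

Final: 0.530435


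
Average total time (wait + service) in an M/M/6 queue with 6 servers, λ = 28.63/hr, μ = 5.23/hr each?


a = 5.4742; ρ = 0.9124; P₀ = 0.001806
Lq = P₀·a^c·ρ/(c!(1−ρ)²) = 8.01947
Wq = Lq/λ = 8.01947/28.63 = 0.28011 hr
W = Wq + 1/μ = 0.28011 + 0.19120 = 0.47131 hr

Final: 0.47131 hr


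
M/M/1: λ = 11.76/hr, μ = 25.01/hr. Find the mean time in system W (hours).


W = 1/(μ−λ) = 1/(25.01 − 11.76) = 1/13.25 = 0.07547 hr

Final: 0.07547 hr


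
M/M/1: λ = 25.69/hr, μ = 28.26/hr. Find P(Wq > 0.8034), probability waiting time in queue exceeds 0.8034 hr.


ρ = 25.69/28.26 = 0.9091
P(Wq > t) = ρ·e^{−(μ−λ)t} = 0.9091·e^{−2.0647}
= 0.9091·0.126852 = 0.115315

Final: 0.115315


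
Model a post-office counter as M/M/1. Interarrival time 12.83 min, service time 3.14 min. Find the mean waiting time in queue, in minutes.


λ = 60/12.83 = 4.6765 /hr
μ = 60/3.14 = 19.1083 /hr
ρ = λ/μ = 4.6765/19.1083 = 0.2447
Wq = ρ/(μ−λ) = 0.2447/(19.1083−4.6765) = 0.01696 hr
In minutes: 0.01696·60 = 1.018 min

Final: 1.018 min


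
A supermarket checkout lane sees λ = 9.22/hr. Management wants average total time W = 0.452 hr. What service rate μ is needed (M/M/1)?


W = 1/(μ−λ) ⇒ μ − λ = 1/W = 1/0.452 = 2.2124
μ = λ + 1/W = 9.22 + 2.2124 = 11.4324 per hr

Final: 11.4324 /hr


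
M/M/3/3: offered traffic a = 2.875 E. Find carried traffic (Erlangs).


B(3,2.875) = 0.330922 (Erlang-B)
Carried load = a(1 − B) = 2.875·(1 − 0.330922) = 2.875·0.669078 = 1.9236 E

Final: 1.9236 Erlangs


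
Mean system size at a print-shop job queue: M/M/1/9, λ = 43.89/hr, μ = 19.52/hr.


ρ = 43.89/19.52 = 2.2485
L = ρ[1 − (K+1)ρ^K + Kρ^(K+1)] / [(1−ρ)(1−ρ^(K+1))]
Numerator: 2.2485·(1 − 10·1468.831263 + 9·3302.612917) = 33808.349228
Denominator: (-1.2485)·(-3301.612917) = 4121.941946
L = 33808.349228/4121.941946 = 8.2020

Final: 8.2020


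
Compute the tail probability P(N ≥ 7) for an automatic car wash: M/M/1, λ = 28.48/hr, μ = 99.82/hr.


ρ = 28.48/99.82 = 0.2853
P(N ≥ n) = ρ^n = 0.2853^7 = 0.0001539

Final: 0.0001539


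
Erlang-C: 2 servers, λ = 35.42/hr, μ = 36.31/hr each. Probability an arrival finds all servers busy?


a = λ/μ = 0.9755; ρ = a/2 = 0.4877
P₀ = 0.344317 (from M/M/c formula)
C(c,a) = [a^c/(c!(1−ρ))]·P₀ = [0.95158/(2·0.5123)]·0.344317
= 0.92881·0.344317 = 0.319806

Final: 0.319806


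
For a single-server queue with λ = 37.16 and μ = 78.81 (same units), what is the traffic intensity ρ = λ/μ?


ρ = λ/μ = 37.16/78.81 = 0.4715

Final: 0.4715


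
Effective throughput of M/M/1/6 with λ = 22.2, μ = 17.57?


ρ = 1.2635; P_K = (1−ρ)ρ^6/(1−ρ^7) = 0.258920
λ_eff = λ(1 − P_K) = 22.2·(1 − 0.258920) = 22.2·0.741080 = 16.4520 /hr

Final: 16.4520 /hr


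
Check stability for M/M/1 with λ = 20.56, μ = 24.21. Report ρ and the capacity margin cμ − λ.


Total capacity cμ = 1·24.21 = 24.21/hr
ρ = λ/(cμ) = 20.56/24.21 = 0.8492
Stable ⇔ ρ < 1: YES
Spare capacity = cμ − λ = 24.21 − 20.56 = 3.65/hr

Final: ρ = 0.8492; stable; margin = 3.65/hr


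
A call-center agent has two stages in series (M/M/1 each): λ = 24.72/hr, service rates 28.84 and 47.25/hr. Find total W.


Each node sees arrival rate λ = 24.72/hr (tandem ⇒ throughput preserved).
W₁ = 1/(μ₁−λ) = 1/(28.84−24.72) = 0.24272 hr
W₂ = 1/(μ₂−λ) = 1/(47.25−24.72) = 0.04439 hr
W_total = W₁ + W₂ = 0.24272 + 0.04439 = 0.28710 hr

Final: 0.28710 hr


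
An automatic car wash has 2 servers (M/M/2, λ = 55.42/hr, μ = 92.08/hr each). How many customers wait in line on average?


a = λ/μ = 0.6019; ρ = a/2 = 0.3009
P₀ = 0.537357
Lq = P₀·a^c·ρ / (c!·(1−ρ)²) = 0.537357·0.36225·0.3009/(2·0.48869)
= 0.05993

Final: 0.05993


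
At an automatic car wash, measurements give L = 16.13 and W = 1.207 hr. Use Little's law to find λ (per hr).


λ = L/W = 16.13/1.207 = 13.3637 /hr

Final: 13.3637 /hr


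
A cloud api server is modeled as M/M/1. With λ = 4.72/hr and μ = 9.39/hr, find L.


ρ = λ/μ = 4.72/9.39 = 0.5027
L = ρ/(1−ρ) = 0.5027/(1 − 0.5027) = 0.5027/0.4973 = 1.0107

Final: 1.0107


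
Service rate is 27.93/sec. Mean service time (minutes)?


Mean service time = 1/μ = 1/27.93 second = 0.03580 second
In minutes: 0.03580 × 0.0166667 = 0.0005967 min

Final: 0.0005967 min


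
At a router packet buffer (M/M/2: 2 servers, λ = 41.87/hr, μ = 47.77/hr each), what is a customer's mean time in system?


a = 0.8765; ρ = 0.4382; P₀ = 0.390583
Lq = P₀·a^c·ρ/(c!(1−ρ)²) = 0.20835
Wq = Lq/λ = 0.20835/41.87 = 0.004976 hr
W = Wq + 1/μ = 0.004976 + 0.02093 = 0.02591 hr

Final: 0.02591 hr


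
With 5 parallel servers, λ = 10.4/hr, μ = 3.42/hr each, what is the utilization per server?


ρ = λ/(cμ) = 10.4/(5·3.42) = 10.4/17.10 = 0.6082

Final: 0.6082


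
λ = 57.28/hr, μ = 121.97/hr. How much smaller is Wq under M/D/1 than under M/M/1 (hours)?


ρ = 57.28/121.97 = 0.4696
Wq(M/M/1) = ρ/(μ−λ) = 0.4696/64.69 = 0.007260 hr
Wq(M/D/1) = ρ/(2(μ−λ)) = 0.003630 hr
Savings = 0.007260 − 0.003630 = 0.003630 hr

Final: 0.003630 hr


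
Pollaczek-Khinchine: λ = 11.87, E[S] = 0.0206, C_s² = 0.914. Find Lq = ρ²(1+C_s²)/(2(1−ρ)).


ρ = λ·E[S] = 11.87·0.0206 = 0.2445
Lq = ρ²(1+C_s²)/(2(1−ρ)) = 0.05979·(1+0.914)/(2·0.7555)
= 0.05979·1.9140/1.5110 = 0.07574

Final: 0.07574


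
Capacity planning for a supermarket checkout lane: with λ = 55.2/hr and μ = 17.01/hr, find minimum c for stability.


Stability requires cμ > λ ⇔ c > λ/μ.
λ/μ = 55.2/17.01 = 3.2451
Minimum integer c = ⌊3.2451⌋ + 1 = 4
Check: 4·17.01 = 68.04 > 55.2, while 3·17.01 = 51.03 ≤ 55.2

Final: 4 servers


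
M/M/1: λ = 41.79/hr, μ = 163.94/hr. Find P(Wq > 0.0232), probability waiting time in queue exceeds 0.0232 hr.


ρ = 41.79/163.94 = 0.2549
P(Wq > t) = ρ·e^{−(μ−λ)t} = 0.2549·e^{−2.8339}
= 0.2549·0.058784 = 0.014985

Final: 0.014985


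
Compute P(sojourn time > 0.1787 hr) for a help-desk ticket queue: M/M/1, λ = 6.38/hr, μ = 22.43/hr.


W ~ Exponential(μ−λ) for M/M/1.
μ − λ = 22.43 − 6.38 = 16.0500
P(W > t) = e^{−(μ−λ)t} = e^{−2.8681} = 0.056805

Final: 0.056805


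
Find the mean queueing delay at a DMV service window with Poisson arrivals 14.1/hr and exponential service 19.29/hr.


ρ = 14.1/19.29 = 0.7309
Wq = ρ/(μ−λ) = 0.7309/(19.29 − 14.1) = 0.7309/5.19 = 0.1408 hr

Final: 0.1408 hr


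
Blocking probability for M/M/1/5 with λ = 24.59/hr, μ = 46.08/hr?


ρ = λ/μ = 24.59/46.08 = 0.5336
P_K = (1−ρ)ρ^K/(1−ρ^(K+1)) = (0.4664·0.043274)/(1 − 0.023093)
= 0.020182/0.976907 = 0.020659

Final: 0.020659


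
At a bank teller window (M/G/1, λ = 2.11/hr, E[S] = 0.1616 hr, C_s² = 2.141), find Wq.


ρ = λ·E[S] = 2.11·0.1616 = 0.3410
E[S²] = E[S]²(1+C_s²) = 0.1616²·(1+2.141) = 0.082026
Wq = λ·E[S²]/(2(1−ρ)) = 2.11·0.082026/(2·0.6590) = 0.13131 hr

Final: 0.13131 hr


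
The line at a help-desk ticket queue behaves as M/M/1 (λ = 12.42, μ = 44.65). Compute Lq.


ρ = 12.42/44.65 = 0.2782
Lq = ρ²/(1−ρ) = 0.07737/0.7218 = 0.1072

Final: 0.1072


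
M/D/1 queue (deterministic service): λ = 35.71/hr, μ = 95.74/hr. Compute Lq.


ρ = 35.71/95.74 = 0.3730
M/D/1: Lq = ρ²/(2(1−ρ)) = 0.1391/(2·0.6270) = 0.11094

Final: 0.11094


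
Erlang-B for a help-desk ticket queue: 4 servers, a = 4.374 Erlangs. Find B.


B(c,a) = (a^c/c!) / Σ_{k=0}^{c} a^k/k!
a^4/4! = 15.251195
Σ terms (k=0..4): 1.00000 + 4.37400 + 9.56594 + 13.94714 + 15.25119 = 44.138271
B = 15.251195/44.138271 = 0.345532

Final: 0.345532


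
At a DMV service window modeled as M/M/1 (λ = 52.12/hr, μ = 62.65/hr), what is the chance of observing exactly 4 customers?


ρ = 52.12/62.65 = 0.8319
P_n = (1−ρ)·ρ^n = (1 − 0.8319)·0.8319^4 = 0.1681·0.478998 = 0.080508

Final: 0.080508


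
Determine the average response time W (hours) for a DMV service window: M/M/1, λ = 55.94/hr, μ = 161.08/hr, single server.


W = 1/(μ−λ) = 1/(161.08 − 55.94) = 1/105.14 = 0.009511 hr

Final: 0.009511 hr


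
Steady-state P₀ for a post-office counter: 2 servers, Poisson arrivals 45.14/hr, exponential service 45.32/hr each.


a = λ/μ = 45.14/45.32 = 0.9960; ρ = a/c = 0.4980
Σ_{k=0}^{1} a^k/k! (terms k=0..1) = 1.00000 + 0.99603 = 1.99603
Tail: a^2/(2!(1−ρ)) = 0.99207/(2·0.5020) = 0.98815
P₀ = 1/(1.99603 + 0.98815) = 1/2.98418 = 0.335101

Final: 0.335101


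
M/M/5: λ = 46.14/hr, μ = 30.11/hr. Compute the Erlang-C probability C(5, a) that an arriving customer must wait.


a = λ/μ = 1.5324; ρ = a/5 = 0.3065
P₀ = 0.215634 (from M/M/c formula)
C(c,a) = [a^c/(c!(1−ρ))]·P₀ = [8.44956/(120·0.6935)]·0.215634
= 0.10153·0.215634 = 0.021893

Final: 0.021893


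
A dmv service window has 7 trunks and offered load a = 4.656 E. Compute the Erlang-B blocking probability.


B(c,a) = (a^c/c!) / Σ_{k=0}^{c} a^k/k!
a^7/7! = 9.411531
Σ terms (k=0..7): 1.00000 + 4.65600 + 10.83917 + 16.82239 + 19.58126 + 18.23407 + 14.14964 + 9.41153 = 94.694056
B = 9.411531/94.694056 = 0.099389

Final: 0.099389


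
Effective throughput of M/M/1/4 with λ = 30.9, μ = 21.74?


ρ = 1.4213; P_K = (1−ρ)ρ^4/(1−ρ^5) = 0.358187
λ_eff = λ(1 − P_K) = 30.9·(1 − 0.358187) = 30.9·0.641813 = 19.8320 /hr

Final: 19.8320 /hr


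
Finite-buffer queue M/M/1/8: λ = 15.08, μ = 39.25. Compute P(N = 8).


ρ = λ/μ = 15.08/39.25 = 0.3842
P_K = (1−ρ)ρ^K/(1−ρ^(K+1)) = (0.6158·0.0004748)/(1 − 0.0001824)
= 0.0002924/0.999818 = 0.0002924

Final: 0.0002924


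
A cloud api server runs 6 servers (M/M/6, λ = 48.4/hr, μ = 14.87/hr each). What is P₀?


a = λ/μ = 48.4/14.87 = 3.2549; ρ = a/c = 0.5425
Σ_{k=0}^{5} a^k/k! (terms k=0..5) = 1.00000 + 3.25488 + 5.29711 + 5.74714 + 4.67656 + 3.04432 = 23.02001
Tail: a^6/(6!(1−ρ)) = 1189.06709/(720·0.4575) = 3.60963
P₀ = 1/(23.02001 + 3.60963) = 1/26.62964 = 0.037552

Final: 0.037552
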